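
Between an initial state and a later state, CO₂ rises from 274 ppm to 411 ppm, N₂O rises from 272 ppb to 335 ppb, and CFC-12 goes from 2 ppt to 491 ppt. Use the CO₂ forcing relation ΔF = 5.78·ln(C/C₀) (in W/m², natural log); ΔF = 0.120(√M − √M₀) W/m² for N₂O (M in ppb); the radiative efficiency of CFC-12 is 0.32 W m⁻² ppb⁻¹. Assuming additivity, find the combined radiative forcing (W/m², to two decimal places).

CO₂: 5.78 × ln(411/274) = 5.78 × ln(1.50000) = 5.78 × 0.40547 = 2.3436 W/m².
N₂O: 0.120 × (√335 − √272) = 0.120 × (18.3030 − 16.4924) = 0.120 × 1.8106 = 0.2173 W/m².
CFC-12: Δ = 491 − 2 = 489 ppt = 0.489 ppb; ΔF = 0.32 × 0.489 = 0.1565 W/m².
Total ΔF = 2.3436 + 0.2173 + 0.1565 = 2.7174 W/m².

ΔF = 2.72 W/m²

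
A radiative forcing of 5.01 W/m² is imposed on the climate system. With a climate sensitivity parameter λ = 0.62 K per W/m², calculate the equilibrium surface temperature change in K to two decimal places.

ΔT = 3.11 K

ΔT = λ ΔF = 0.62 × 5.01 = 3.1062 K.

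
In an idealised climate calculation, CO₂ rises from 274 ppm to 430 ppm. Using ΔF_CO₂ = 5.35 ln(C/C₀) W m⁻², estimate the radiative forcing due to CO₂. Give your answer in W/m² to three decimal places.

ΔF = 2.411 W/m²

CO₂ absorption bands are partially saturated, so forcing scales with the logarithm of the concentration ratio.
CO₂: 5.35 × ln(430/274) = 5.35 × ln(1.56934) = 5.35 × 0.45066 = 2.4110 W/m².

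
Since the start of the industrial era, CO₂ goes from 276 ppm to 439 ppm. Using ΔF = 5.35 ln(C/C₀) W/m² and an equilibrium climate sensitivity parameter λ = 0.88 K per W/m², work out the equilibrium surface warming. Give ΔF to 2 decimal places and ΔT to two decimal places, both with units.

ΔF = 2.48 W/m²; ΔT = 2.18 K

CO₂: 5.35 × ln(439/276) = 5.35 × ln(1.59058) = 5.35 × 0.46410 = 2.4829 W/m².
ΔT = λ ΔF = 0.88 × 2.48 = 2.1824 K.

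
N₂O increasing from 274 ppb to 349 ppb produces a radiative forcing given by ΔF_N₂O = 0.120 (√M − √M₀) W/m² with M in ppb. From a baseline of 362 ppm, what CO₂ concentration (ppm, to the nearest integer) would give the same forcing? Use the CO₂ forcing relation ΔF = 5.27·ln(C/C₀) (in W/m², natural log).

N₂O forcing: 0.120 × (√349 − √274) = 0.120 × (18.6815 − 16.5529) = 0.120 × 2.1286 = 0.25543 W/m².
Set 5.27 ln(C/362) = 0.25543: ln(C/362) = 0.25543/5.27 = 0.04847, so C = 362 × e^0.04847 = 362 × 1.04966 = 379.98 ppm.

C ≈ 380 ppm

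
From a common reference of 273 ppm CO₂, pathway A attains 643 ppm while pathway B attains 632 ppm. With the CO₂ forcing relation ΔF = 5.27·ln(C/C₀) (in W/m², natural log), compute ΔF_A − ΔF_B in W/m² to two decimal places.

ΔF_A − ΔF_B = 0.09 W/m²

ΔF_A = 5.27 ln(643/273) = 5.27 × 0.85667 = 4.5147 W/m².
ΔF_B = 5.27 ln(632/273) = 5.27 × 0.83942 = 4.4237 W/m².
Difference: 4.5147 − 4.4237 = 0.0910 W/m².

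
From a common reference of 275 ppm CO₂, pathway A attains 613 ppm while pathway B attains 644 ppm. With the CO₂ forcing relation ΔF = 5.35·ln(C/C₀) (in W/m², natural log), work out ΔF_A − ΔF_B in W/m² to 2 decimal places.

ΔF_A = 5.35 ln(613/275) = 5.35 × 0.80159 = 4.2885 W/m².
ΔF_B = 5.35 ln(644/275) = 5.35 × 0.85093 = 4.5525 W/m².
Difference: 4.2885 − 4.5525 = -0.2640 W/m².

ΔF_A − ΔF_B = -0.26 W/m²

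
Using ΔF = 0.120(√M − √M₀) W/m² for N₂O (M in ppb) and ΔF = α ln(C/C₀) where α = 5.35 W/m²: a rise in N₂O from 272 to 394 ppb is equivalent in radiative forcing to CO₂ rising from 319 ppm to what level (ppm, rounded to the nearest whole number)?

C ≈ 344 ppm

N₂O forcing: 0.120 × (√394 − √272) = 0.120 × (19.8494 − 16.4924) = 0.120 × 3.3570 = 0.40284 W/m².
Set 5.35 ln(C/319) = 0.40284: ln(C/319) = 0.40284/5.35 = 0.07530, so C = 319 × e^0.07530 = 319 × 1.07821 = 343.95 ppm.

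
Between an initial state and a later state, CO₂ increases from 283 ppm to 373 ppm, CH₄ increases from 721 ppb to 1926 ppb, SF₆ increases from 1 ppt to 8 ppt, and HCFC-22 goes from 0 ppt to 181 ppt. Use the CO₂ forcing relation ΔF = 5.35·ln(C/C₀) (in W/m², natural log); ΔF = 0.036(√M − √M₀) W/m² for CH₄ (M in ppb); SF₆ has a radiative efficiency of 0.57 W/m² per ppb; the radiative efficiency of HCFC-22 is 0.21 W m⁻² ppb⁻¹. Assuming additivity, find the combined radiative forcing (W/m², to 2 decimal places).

ΔF = 2.13 W/m²

CO₂: 5.35 × ln(373/283) = 5.35 × ln(1.31802) = 5.35 × 0.27613 = 1.4773 W/m².
CH₄: 0.036 × (√1926 − √721) = 0.036 × (43.8862 − 26.8514) = 0.036 × 17.0348 = 0.6133 W/m².
SF₆: Δ = 8 − 1 = 7 ppt = 0.007 ppb; ΔF = 0.57 × 0.007 = 0.0040 W/m².
HCFC-22: Δ = 181 − 0 = 181 ppt = 0.181 ppb; ΔF = 0.21 × 0.181 = 0.0380 W/m².
Total ΔF = 1.4773 + 0.6133 + 0.0040 + 0.0380 = 2.1326 W/m².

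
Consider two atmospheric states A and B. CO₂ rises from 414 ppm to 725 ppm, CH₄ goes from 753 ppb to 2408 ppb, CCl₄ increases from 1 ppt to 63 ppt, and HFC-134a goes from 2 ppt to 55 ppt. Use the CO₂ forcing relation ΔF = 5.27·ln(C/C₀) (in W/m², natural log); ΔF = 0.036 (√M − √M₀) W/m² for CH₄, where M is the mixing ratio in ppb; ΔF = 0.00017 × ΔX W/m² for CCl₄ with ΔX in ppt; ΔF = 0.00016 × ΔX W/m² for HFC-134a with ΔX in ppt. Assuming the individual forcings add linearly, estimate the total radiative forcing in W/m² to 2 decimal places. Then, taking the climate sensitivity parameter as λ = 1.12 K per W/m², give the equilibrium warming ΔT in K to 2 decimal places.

ΔF = 3.75 W/m²; ΔT = 4.20 K

CO₂: 5.27 × ln(725/414) = 5.27 × ln(1.75121) = 5.27 × 0.56031 = 2.9528 W/m².
CH₄: 0.036 × (√2408 − √753) = 0.036 × (49.0714 − 27.4408) = 0.036 × 21.6306 = 0.7787 W/m².
CCl₄: ΔF = 0.00017 × (63 − 1) = 0.00017 × 62 = 0.0105 W/m².
HFC-134a: ΔF = 0.00016 × (55 − 2) = 0.00016 × 53 = 0.0085 W/m².
Total ΔF = 2.9528 + 0.7787 + 0.0105 + 0.0085 = 3.7505 W/m².
ΔT = λ ΔF = 1.12 × 3.75 = 4.2000 K.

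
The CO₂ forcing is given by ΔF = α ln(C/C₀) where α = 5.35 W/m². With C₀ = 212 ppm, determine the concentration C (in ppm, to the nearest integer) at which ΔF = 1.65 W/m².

C ≈ 289 ppm

Set 5.35 ln(C/212) = 1.65, so ln(C/212) = 1.65/5.35 = 0.30841.
Then C/212 = e^0.30841 = 1.36126, giving C = 212 × 1.36126 = 288.59 ppm.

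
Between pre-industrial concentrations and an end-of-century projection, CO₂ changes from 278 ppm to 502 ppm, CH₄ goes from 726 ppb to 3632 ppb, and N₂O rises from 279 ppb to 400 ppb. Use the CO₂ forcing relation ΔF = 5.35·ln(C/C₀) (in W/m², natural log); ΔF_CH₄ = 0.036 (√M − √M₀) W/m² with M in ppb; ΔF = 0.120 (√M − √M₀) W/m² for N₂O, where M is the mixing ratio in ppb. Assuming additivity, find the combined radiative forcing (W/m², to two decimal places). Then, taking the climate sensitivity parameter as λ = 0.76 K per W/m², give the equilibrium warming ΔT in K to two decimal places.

ΔF = 4.76 W/m²; ΔT = 3.62 K

CO₂: 5.35 × ln(502/278) = 5.35 × ln(1.80576) = 5.35 × 0.59098 = 3.1617 W/m².
CH₄: 0.036 × (√3632 − √726) = 0.036 × (60.2661 − 26.9444) = 0.036 × 33.3217 = 1.1996 W/m².
N₂O: 0.120 × (√400 − √279) = 0.120 × (20.0000 − 16.7033) = 0.120 × 3.2967 = 0.3956 W/m².
Total ΔF = 3.1617 + 1.1996 + 0.3956 = 4.7569 W/m².
ΔT = λ ΔF = 0.76 × 4.76 = 3.6176 K.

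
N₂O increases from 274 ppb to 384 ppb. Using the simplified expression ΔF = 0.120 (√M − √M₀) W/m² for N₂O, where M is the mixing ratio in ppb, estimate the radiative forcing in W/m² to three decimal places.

N₂O: 0.120 × (√384 − √274) = 0.120 × (19.5959 − 16.5529) = 0.120 × 3.0430 = 0.3652 W/m².

ΔF = 0.365 W/m²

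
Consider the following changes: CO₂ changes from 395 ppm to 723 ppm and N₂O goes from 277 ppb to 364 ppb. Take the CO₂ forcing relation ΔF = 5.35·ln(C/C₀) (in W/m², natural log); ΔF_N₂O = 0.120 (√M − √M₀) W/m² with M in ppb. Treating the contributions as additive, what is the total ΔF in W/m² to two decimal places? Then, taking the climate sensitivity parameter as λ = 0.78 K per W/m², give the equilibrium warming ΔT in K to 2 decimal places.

CO₂: 5.35 × ln(723/395) = 5.35 × ln(1.83038) = 5.35 × 0.60452 = 3.2342 W/m².
N₂O: 0.120 × (√364 − √277) = 0.120 × (19.0788 − 16.6433) = 0.120 × 2.4355 = 0.2923 W/m².
Total ΔF = 3.2342 + 0.2923 = 3.5265 W/m².
ΔT = λ ΔF = 0.78 × 3.53 = 2.7534 K.

ΔF = 3.53 W/m²; ΔT = 2.75 K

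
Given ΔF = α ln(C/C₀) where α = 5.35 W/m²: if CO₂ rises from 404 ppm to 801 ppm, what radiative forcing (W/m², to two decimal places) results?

ΔF = 3.66 W/m²

CO₂ absorption bands are partially saturated, so forcing scales with the logarithm of the concentration ratio.
CO₂: 5.35 × ln(801/404) = 5.35 × ln(1.98267) = 5.35 × 0.68444 = 3.6618 W/m².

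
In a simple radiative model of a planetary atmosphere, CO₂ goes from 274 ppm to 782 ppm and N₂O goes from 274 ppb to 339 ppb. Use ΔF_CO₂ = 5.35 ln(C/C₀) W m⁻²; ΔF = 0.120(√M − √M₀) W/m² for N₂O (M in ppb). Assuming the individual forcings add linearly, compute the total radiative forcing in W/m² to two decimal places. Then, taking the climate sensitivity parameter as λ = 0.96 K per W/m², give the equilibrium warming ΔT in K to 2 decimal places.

ΔF = 5.83 W/m²; ΔT = 5.60 K

CO₂: 5.35 × ln(782/274) = 5.35 × ln(2.85401) = 5.35 × 1.04873 = 5.6107 W/m².
N₂O: 0.120 × (√339 − √274) = 0.120 × (18.4120 − 16.5529) = 0.120 × 1.8591 = 0.2231 W/m².
Total ΔF = 5.6107 + 0.2231 = 5.8338 W/m².
ΔT = λ ΔF = 0.96 × 5.83 = 5.5968 K.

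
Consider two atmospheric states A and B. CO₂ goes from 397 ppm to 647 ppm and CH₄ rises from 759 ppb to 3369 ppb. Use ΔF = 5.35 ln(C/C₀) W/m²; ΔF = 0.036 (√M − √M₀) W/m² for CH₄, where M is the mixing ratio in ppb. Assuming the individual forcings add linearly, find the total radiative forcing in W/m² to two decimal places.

ΔF = 3.71 W/m²

CO₂: 5.35 × ln(647/397) = 5.35 × ln(1.62972) = 5.35 × 0.48841 = 2.6130 W/m².
CH₄: 0.036 × (√3369 − √759) = 0.036 × (58.0431 − 27.5500) = 0.036 × 30.4931 = 1.0978 W/m².
Total ΔF = 2.6130 + 1.0978 = 3.7108 W/m².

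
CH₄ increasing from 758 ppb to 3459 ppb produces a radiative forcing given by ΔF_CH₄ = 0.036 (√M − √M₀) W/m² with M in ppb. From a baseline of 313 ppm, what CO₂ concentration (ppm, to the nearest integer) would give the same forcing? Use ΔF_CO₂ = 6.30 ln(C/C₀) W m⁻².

C ≈ 374 ppm

CH₄ forcing: 0.036 × (√3459 − √758) = 0.036 × (58.8133 − 27.5318) = 0.036 × 31.2815 = 1.12613 W/m².
Set 6.30 ln(C/313) = 1.12613: ln(C/313) = 1.12613/6.30 = 0.17875, so C = 313 × e^0.17875 = 313 × 1.19572 = 374.26 ppm.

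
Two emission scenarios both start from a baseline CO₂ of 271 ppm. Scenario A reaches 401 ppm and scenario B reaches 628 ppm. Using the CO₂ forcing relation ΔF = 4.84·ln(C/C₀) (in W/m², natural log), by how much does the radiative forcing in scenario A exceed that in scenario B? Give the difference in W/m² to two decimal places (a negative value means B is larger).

ΔF_A − ΔF_B = -2.17 W/m²

ΔF_A = 4.84 ln(401/271) = 4.84 × 0.39184 = 1.8965 W/m².
ΔF_B = 4.84 ln(628/271) = 4.84 × 0.84042 = 4.0676 W/m².
Difference: 1.8965 − 4.0676 = -2.1711 W/m².
(Equivalently, ΔF_A − ΔF_B = 4.84 ln(401/628) = 4.84 × -0.44858 = -2.1711 W/m².)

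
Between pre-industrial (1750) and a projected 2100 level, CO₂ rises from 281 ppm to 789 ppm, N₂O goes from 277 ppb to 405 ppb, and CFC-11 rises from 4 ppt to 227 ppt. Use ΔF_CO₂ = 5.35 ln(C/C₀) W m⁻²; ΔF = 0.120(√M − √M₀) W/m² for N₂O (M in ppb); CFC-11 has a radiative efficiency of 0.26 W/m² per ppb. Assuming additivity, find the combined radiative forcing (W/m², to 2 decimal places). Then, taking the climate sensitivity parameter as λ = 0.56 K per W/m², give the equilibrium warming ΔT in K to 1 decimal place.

ΔF = 6.00 W/m²; ΔT = 3.4 K

CO₂: 5.35 × ln(789/281) = 5.35 × ln(2.80783) = 5.35 × 1.03241 = 5.5234 W/m².
N₂O: 0.120 × (√405 − √277) = 0.120 × (20.1246 − 16.6433) = 0.120 × 3.4813 = 0.4178 W/m².
CFC-11: Δ = 227 − 4 = 223 ppt = 0.223 ppb; ΔF = 0.26 × 0.223 = 0.0580 W/m².
Total ΔF = 5.5234 + 0.4178 + 0.0580 = 5.9992 W/m².
ΔT = λ ΔF = 0.56 × 6.00 = 3.3600 K.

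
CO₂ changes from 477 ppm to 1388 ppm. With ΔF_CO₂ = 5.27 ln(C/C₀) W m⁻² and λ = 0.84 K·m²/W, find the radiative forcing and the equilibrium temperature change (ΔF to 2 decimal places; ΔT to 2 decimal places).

CO₂: 5.27 × ln(1388/477) = 5.27 × ln(2.90985) = 5.27 × 1.06810 = 5.6289 W/m².
ΔT = λ ΔF = 0.84 × 5.63 = 4.7292 K.

ΔF = 5.63 W/m²; ΔT = 4.73 K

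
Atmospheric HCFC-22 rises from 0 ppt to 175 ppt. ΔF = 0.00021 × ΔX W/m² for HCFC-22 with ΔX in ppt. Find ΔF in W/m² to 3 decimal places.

ΔF = 0.037 W/m²

HCFC-22: ΔF = 0.00021 × (175 − 0) = 0.00021 × 175 = 0.0368 W/m².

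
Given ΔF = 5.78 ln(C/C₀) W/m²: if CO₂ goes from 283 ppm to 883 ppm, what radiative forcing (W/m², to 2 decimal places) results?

CO₂ absorption bands are partially saturated, so forcing scales with the logarithm of the concentration ratio.
CO₂: 5.78 × ln(883/283) = 5.78 × ln(3.12014) = 5.78 × 1.13788 = 6.5769 W/m².

ΔF = 6.58 W/m²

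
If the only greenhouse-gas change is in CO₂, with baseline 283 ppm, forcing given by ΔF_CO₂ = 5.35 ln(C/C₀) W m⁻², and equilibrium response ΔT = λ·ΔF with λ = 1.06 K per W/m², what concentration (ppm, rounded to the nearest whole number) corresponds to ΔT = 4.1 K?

Required forcing: ΔF = ΔT/λ = 4.1/1.06 = 3.8679 W/m².
Then ln(C/283) = ΔF/5.35 = 3.8679/5.35 = 0.72297.
So C = 283 × e^0.72297 = 283 × 2.06054 = 583.13 ppm.

C ≈ 583 ppm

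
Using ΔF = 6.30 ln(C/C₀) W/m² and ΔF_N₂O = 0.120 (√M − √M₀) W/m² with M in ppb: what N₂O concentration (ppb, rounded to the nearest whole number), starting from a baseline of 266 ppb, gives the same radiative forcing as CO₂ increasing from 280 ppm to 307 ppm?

M ≈ 447 ppb

CO₂ forcing: 6.30 × ln(307/280) = 6.30 × 0.092058 = 0.57997 W/m².
Set 0.120(√M − √266) = 0.57997: √M = 0.57997/0.120 + √266 = 4.8331 + 16.3095 = 21.1426.
M = (21.1426)² = 447.01 ppb.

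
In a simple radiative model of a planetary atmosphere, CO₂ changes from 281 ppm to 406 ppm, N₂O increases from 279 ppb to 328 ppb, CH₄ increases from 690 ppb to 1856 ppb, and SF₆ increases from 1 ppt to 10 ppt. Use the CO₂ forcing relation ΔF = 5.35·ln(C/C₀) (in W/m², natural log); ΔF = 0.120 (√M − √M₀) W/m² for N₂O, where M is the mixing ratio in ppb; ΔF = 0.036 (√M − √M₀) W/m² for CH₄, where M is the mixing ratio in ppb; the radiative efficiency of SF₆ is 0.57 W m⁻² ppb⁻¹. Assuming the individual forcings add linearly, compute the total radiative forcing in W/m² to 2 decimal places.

ΔF = 2.75 W/m²

CO₂: 5.35 × ln(406/281) = 5.35 × ln(1.44484) = 5.35 × 0.36800 = 1.9688 W/m².
N₂O: 0.120 × (√328 − √279) = 0.120 × (18.1108 − 16.7033) = 0.120 × 1.4075 = 0.1689 W/m².
CH₄: 0.036 × (√1856 − √690) = 0.036 × (43.0813 − 26.2679) = 0.036 × 16.8134 = 0.6053 W/m².
SF₆: Δ = 10 − 1 = 9 ppt = 0.009 ppb; ΔF = 0.57 × 0.009 = 0.0051 W/m².
Total ΔF = 1.9688 + 0.1689 + 0.6053 + 0.0051 = 2.7481 W/m².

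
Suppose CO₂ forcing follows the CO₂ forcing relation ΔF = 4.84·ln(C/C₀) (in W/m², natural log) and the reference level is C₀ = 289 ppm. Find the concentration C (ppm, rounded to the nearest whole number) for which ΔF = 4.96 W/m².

Set 4.84 ln(C/289) = 4.96, so ln(C/289) = 4.96/4.84 = 1.02479.
Then C/289 = e^1.02479 = 2.78651, giving C = 289 × 2.78651 = 805.30 ppm.

C ≈ 805 ppm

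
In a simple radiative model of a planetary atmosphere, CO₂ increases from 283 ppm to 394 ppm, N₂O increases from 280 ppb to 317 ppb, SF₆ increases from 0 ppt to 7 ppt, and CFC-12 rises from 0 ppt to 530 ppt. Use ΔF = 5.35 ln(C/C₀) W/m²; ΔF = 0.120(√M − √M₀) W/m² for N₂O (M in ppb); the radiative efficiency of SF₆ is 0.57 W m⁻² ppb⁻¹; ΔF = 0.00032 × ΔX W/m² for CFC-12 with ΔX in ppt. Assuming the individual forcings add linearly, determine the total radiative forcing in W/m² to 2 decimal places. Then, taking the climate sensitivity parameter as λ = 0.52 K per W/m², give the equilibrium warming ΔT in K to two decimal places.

ΔF = 2.07 W/m²; ΔT = 1.08 K

CO₂: 5.35 × ln(394/283) = 5.35 × ln(1.39223) = 5.35 × 0.33091 = 1.7704 W/m².
N₂O: 0.120 × (√317 − √280) = 0.120 × (17.8045 − 16.7332) = 0.120 × 1.0713 = 0.1286 W/m².
SF₆: Δ = 7 − 0 = 7 ppt = 0.007 ppb; ΔF = 0.57 × 0.007 = 0.0040 W/m².
CFC-12: ΔF = 0.00032 × (530 − 0) = 0.00032 × 530 = 0.1696 W/m².
Total ΔF = 1.7704 + 0.1286 + 0.0040 + 0.1696 = 2.0726 W/m².
ΔT = λ ΔF = 0.52 × 2.07 = 1.0764 K.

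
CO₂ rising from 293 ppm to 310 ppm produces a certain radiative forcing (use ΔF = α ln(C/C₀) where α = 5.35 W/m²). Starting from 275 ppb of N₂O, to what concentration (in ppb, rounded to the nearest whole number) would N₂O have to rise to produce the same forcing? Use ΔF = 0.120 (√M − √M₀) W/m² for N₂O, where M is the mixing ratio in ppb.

M ≈ 365 ppb

CO₂ forcing: 5.35 × ln(310/293) = 5.35 × 0.056400 = 0.30174 W/m².
Set 0.120(√M − √275) = 0.30174: √M = 0.30174/0.120 + √275 = 2.5145 + 16.5831 = 19.0976.
M = (19.0976)² = 364.72 ppb.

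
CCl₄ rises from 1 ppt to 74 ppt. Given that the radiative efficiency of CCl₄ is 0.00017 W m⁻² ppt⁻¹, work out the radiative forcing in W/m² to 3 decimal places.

CCl₄: ΔF = 0.00017 × (74 − 1) = 0.00017 × 73 = 0.0124 W/m².

ΔF = 0.012 W/m²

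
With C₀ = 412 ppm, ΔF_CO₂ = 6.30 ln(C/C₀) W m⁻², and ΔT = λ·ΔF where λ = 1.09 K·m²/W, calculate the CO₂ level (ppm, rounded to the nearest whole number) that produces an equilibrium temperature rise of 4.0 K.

Required forcing: ΔF = ΔT/λ = 4.0/1.09 = 3.6697 W/m².
Then ln(C/412) = ΔF/6.30 = 3.6697/6.30 = 0.58249.
So C = 412 × e^0.58249 = 412 × 1.79049 = 737.68 ppm.

C ≈ 738 ppm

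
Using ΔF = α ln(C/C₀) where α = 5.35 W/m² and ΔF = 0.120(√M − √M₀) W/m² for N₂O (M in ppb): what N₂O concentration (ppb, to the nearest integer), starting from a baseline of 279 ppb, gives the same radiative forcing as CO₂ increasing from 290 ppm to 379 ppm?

CO₂ forcing: 5.35 × ln(379/290) = 5.35 × 0.267655 = 1.43195 W/m².
Set 0.120(√M − √279) = 1.43195: √M = 1.43195/0.120 + √279 = 11.9329 + 16.7033 = 28.6362.
M = (28.6362)² = 820.03 ppb.

M ≈ 820 ppb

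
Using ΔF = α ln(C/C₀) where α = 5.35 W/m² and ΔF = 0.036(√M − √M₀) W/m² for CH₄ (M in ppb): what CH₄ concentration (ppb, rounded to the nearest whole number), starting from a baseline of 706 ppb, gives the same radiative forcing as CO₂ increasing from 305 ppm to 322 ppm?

CO₂ forcing: 5.35 × ln(322/305) = 5.35 × 0.054240 = 0.29018 W/m².
Set 0.036(√M − √706) = 0.29018: √M = 0.29018/0.036 + √706 = 8.0606 + 26.5707 = 34.6313.
M = (34.6313)² = 1199.33 ppb.

M ≈ 1199 ppb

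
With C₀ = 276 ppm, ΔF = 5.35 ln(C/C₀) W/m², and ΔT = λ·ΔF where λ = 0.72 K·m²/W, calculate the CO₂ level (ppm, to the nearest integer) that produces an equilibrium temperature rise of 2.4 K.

C ≈ 515 ppm

Required forcing: ΔF = ΔT/λ = 2.4/0.72 = 3.3333 W/m².
Then ln(C/276) = ΔF/5.35 = 3.3333/5.35 = 0.62305.
So C = 276 × e^0.62305 = 276 × 1.86461 = 514.63 ppm.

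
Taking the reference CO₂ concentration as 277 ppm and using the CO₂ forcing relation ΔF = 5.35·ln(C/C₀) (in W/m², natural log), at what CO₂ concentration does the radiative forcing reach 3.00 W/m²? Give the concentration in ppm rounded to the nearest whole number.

Set 5.35 ln(C/277) = 3.00, so ln(C/277) = 3.00/5.35 = 0.56075.
Then C/277 = e^0.56075 = 1.75199, giving C = 277 × 1.75199 = 485.30 ppm.

C ≈ 485 ppm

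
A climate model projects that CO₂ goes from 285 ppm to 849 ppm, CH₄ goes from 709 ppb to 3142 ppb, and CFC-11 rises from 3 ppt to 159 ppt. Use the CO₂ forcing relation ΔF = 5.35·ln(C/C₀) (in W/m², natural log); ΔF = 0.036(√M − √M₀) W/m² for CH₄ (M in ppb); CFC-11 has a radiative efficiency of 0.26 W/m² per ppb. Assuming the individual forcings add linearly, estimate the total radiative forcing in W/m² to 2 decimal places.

CO₂: 5.35 × ln(849/285) = 5.35 × ln(2.97895) = 5.35 × 1.09157 = 5.8399 W/m².
CH₄: 0.036 × (√3142 − √709) = 0.036 × (56.0535 − 26.6271) = 0.036 × 29.4264 = 1.0594 W/m².
CFC-11: Δ = 159 − 3 = 156 ppt = 0.156 ppb; ΔF = 0.26 × 0.156 = 0.0406 W/m².
Total ΔF = 5.8399 + 1.0594 + 0.0406 = 6.9399 W/m².

ΔF = 6.94 W/m²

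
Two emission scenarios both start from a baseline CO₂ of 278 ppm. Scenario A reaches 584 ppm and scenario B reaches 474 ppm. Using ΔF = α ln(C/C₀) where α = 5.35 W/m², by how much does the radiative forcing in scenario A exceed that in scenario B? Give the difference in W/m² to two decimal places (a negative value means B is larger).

ΔF_A − ΔF_B = 1.12 W/m²

ΔF_A = 5.35 ln(584/278) = 5.35 × 0.74228 = 3.9712 W/m².
ΔF_B = 5.35 ln(474/278) = 5.35 × 0.53359 = 2.8547 W/m².
Difference: 3.9712 − 2.8547 = 1.1165 W/m².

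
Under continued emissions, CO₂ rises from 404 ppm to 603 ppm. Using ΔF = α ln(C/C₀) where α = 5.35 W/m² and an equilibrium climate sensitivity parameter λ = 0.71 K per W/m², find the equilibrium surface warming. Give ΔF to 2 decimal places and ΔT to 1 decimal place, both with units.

ΔF = 2.14 W/m²; ΔT = 1.5 K

CO₂: 5.35 × ln(603/404) = 5.35 × ln(1.49257) = 5.35 × 0.40050 = 2.1427 W/m².
ΔT = λ ΔF = 0.71 × 2.14 = 1.5194 K.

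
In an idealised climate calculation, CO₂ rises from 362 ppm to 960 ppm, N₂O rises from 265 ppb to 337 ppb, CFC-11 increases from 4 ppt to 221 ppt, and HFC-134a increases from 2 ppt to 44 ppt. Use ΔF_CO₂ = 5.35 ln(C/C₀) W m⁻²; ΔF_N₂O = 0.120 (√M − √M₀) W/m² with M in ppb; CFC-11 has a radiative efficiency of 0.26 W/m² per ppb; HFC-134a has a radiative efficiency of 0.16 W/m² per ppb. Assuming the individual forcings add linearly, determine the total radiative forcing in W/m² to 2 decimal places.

CO₂: 5.35 × ln(960/362) = 5.35 × ln(2.65193) = 5.35 × 0.97529 = 5.2178 W/m².
N₂O: 0.120 × (√337 − √265) = 0.120 × (18.3576 − 16.2788) = 0.120 × 2.0788 = 0.2495 W/m².
CFC-11: Δ = 221 − 4 = 217 ppt = 0.217 ppb; ΔF = 0.26 × 0.217 = 0.0564 W/m².
HFC-134a: Δ = 44 − 2 = 42 ppt = 0.042 ppb; ΔF = 0.16 × 0.042 = 0.0067 W/m².
Total ΔF = 5.2178 + 0.2495 + 0.0564 + 0.0067 = 5.5304 W/m².

ΔF = 5.53 W/m²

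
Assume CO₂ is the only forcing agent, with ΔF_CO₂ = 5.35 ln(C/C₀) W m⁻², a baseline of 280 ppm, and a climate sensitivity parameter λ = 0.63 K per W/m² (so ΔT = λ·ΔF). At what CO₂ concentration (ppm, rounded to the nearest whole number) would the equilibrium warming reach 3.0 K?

Required forcing: ΔF = ΔT/λ = 3.0/0.63 = 4.7619 W/m².
Then ln(C/280) = ΔF/5.35 = 4.7619/5.35 = 0.89007.
So C = 280 × e^0.89007 = 280 × 2.43530 = 681.88 ppm.

C ≈ 682 ppm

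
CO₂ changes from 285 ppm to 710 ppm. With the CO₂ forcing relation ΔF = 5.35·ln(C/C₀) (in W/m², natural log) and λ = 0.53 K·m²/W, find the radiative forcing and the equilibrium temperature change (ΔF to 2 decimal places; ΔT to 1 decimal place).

CO₂: 5.35 × ln(710/285) = 5.35 × ln(2.49123) = 5.35 × 0.91278 = 4.8834 W/m².
ΔT = λ ΔF = 0.53 × 4.88 = 2.5864 K.

ΔF = 4.88 W/m²; ΔT = 2.6 K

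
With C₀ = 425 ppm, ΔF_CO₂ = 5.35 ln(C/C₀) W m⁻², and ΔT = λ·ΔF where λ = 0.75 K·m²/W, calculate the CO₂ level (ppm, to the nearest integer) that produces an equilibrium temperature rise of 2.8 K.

Required forcing: ΔF = ΔT/λ = 2.8/0.75 = 3.7333 W/m².
Then ln(C/425) = ΔF/5.35 = 3.7333/5.35 = 0.69781.
So C = 425 × e^0.69781 = 425 × 2.00935 = 853.97 ppm.

C ≈ 854 ppm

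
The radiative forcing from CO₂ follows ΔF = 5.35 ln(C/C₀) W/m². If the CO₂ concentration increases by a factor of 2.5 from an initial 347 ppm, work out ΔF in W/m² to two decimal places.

ΔF = 4.90 W/m²

Because the forcing depends only on the ratio C/C₀, the initial concentration does not enter.
ΔF = 5.35 × ln(2.5) = 5.35 × 0.91629 = 4.9022 W/m².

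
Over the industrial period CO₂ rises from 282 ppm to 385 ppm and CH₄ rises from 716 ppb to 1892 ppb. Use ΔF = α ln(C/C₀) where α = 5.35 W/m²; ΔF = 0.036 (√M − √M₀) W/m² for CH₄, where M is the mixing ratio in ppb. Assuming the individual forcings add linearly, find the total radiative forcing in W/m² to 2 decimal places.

ΔF = 2.27 W/m²

CO₂: 5.35 × ln(385/282) = 5.35 × ln(1.36525) = 5.35 × 0.31134 = 1.6657 W/m².
CH₄: 0.036 × (√1892 − √716) = 0.036 × (43.4971 − 26.7582) = 0.036 × 16.7389 = 0.6026 W/m².
Total ΔF = 1.6657 + 0.6026 = 2.2683 W/m².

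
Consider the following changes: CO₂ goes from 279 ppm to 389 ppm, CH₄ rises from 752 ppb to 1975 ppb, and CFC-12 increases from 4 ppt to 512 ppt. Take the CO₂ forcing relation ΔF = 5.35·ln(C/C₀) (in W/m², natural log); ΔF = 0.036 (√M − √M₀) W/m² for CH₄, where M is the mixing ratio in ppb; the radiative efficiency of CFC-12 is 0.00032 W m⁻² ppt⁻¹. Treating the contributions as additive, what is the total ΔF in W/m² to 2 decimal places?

ΔF = 2.55 W/m²

CO₂: 5.35 × ln(389/279) = 5.35 × ln(1.39427) = 5.35 × 0.33237 = 1.7782 W/m².
CH₄: 0.036 × (√1975 − √752) = 0.036 × (44.4410 − 27.4226) = 0.036 × 17.0184 = 0.6127 W/m².
CFC-12: ΔF = 0.00032 × (512 − 4) = 0.00032 × 508 = 0.1626 W/m².
Total ΔF = 1.7782 + 0.6127 + 0.1626 = 2.5535 W/m².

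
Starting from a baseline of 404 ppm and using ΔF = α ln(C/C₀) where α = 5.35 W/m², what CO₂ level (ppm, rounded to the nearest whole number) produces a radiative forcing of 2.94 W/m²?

Set 5.35 ln(C/404) = 2.94, so ln(C/404) = 2.94/5.35 = 0.54953.
Then C/404 = e^0.54953 = 1.73244, giving C = 404 × 1.73244 = 699.91 ppm.

C ≈ 700 ppm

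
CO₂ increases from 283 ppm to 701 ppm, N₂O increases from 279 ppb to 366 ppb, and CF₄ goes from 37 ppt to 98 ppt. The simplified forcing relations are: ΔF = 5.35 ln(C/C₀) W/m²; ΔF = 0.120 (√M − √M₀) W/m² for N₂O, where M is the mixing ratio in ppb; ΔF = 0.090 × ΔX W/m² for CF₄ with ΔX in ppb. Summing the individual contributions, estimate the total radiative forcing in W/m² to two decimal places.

ΔF = 5.15 W/m²

CO₂: 5.35 × ln(701/283) = 5.35 × ln(2.47703) = 5.35 × 0.90706 = 4.8528 W/m².
N₂O: 0.120 × (√366 − √279) = 0.120 × (19.1311 − 16.7033) = 0.120 × 2.4278 = 0.2913 W/m².
CF₄: Δ = 98 − 37 = 61 ppt = 0.061 ppb; ΔF = 0.090 × 0.061 = 0.0055 W/m².
Total ΔF = 4.8528 + 0.2913 + 0.0055 = 5.1496 W/m².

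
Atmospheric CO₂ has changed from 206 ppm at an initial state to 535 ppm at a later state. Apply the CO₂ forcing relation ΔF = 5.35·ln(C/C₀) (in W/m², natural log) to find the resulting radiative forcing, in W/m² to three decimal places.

ΔF = 5.106 W/m²

CO₂: 5.35 × ln(535/206) = 5.35 × ln(2.59709) = 5.35 × 0.95439 = 5.1060 W/m².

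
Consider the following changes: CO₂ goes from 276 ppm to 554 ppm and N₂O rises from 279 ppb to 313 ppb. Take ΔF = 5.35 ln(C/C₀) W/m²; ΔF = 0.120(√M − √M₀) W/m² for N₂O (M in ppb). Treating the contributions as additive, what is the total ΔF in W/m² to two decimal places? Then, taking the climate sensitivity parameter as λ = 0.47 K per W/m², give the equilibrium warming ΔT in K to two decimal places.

ΔF = 3.85 W/m²; ΔT = 1.81 K

CO₂: 5.35 × ln(554/276) = 5.35 × ln(2.00725) = 5.35 × 0.69677 = 3.7277 W/m².
N₂O: 0.120 × (√313 − √279) = 0.120 × (17.6918 − 16.7033) = 0.120 × 0.9885 = 0.1186 W/m².
Total ΔF = 3.7277 + 0.1186 = 3.8463 W/m².
ΔT = λ ΔF = 0.47 × 3.85 = 1.8095 K.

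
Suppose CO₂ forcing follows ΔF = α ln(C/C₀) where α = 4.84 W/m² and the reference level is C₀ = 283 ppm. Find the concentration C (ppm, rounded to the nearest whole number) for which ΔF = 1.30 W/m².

C ≈ 370 ppm

Set 4.84 ln(C/283) = 1.30, so ln(C/283) = 1.30/4.84 = 0.26860.
Then C/283 = e^0.26860 = 1.30813, giving C = 283 × 1.30813 = 370.20 ppm.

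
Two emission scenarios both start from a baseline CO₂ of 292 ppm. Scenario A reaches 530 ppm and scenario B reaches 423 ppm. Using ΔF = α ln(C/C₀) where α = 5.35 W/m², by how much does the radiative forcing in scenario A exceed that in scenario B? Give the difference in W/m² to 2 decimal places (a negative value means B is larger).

ΔF_A = 5.35 ln(530/292) = 5.35 × 0.59612 = 3.1892 W/m².
ΔF_B = 5.35 ln(423/292) = 5.35 × 0.37062 = 1.9828 W/m².
Difference: 3.1892 − 1.9828 = 1.2064 W/m².
(Equivalently, ΔF_A − ΔF_B = 5.35 ln(530/423) = 5.35 × 0.22550 = 1.2064 W/m².)

ΔF_A − ΔF_B = 1.21 W/m²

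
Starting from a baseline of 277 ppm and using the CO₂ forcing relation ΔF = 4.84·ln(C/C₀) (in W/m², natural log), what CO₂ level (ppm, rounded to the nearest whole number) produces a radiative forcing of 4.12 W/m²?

C ≈ 649 ppm

Set 4.84 ln(C/277) = 4.12, so ln(C/277) = 4.12/4.84 = 0.85124.
Then C/277 = e^0.85124 = 2.34255, giving C = 277 × 2.34255 = 648.89 ppm.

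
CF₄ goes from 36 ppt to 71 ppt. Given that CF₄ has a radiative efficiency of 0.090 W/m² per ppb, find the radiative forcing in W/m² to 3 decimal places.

CF₄: Δ = 71 − 36 = 35 ppt = 0.035 ppb; ΔF = 0.090 × 0.035 = 0.0032 W/m².

ΔF = 0.003 W/m²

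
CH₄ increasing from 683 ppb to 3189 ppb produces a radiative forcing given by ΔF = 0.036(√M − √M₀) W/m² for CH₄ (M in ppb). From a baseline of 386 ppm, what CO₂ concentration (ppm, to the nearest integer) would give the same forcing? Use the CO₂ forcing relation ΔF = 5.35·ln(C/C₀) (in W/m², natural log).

C ≈ 473 ppm

CH₄ forcing: 0.036 × (√3189 − √683) = 0.036 × (56.4712 − 26.1343) = 0.036 × 30.3369 = 1.09213 W/m².
Set 5.35 ln(C/386) = 1.09213: ln(C/386) = 1.09213/5.35 = 0.20414, so C = 386 × e^0.20414 = 386 × 1.22647 = 473.42 ppm.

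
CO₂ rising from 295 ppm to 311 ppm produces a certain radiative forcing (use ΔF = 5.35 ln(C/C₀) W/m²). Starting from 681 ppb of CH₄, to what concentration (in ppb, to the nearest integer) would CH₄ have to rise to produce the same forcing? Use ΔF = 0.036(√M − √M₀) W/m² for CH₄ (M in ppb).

CO₂ forcing: 5.35 × ln(311/295) = 5.35 × 0.052818 = 0.28258 W/m².
Set 0.036(√M − √681) = 0.28258: √M = 0.28258/0.036 + √681 = 7.8494 + 26.0960 = 33.9454.
M = (33.9454)² = 1152.29 ppb.

M ≈ 1152 ppb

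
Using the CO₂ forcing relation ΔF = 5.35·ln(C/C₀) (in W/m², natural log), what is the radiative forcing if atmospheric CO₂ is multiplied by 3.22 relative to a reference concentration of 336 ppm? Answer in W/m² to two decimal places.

ΔF = 5.35 × ln(3.22) = 5.35 × 1.16938 = 6.2562 W/m².

ΔF = 6.26 W/m²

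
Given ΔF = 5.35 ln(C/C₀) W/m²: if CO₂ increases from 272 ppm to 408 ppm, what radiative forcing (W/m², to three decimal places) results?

ΔF = 2.169 W/m²

CO₂: 5.35 × ln(408/272) = 5.35 × ln(1.50000) = 5.35 × 0.40547 = 2.1693 W/m².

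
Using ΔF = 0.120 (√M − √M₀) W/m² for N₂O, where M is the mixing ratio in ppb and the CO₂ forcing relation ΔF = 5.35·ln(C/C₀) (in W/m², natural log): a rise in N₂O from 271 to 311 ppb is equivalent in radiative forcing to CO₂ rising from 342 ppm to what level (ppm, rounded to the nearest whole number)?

N₂O forcing: 0.120 × (√311 − √271) = 0.120 × (17.6352 − 16.4621) = 0.120 × 1.1731 = 0.14077 W/m².
Set 5.35 ln(C/342) = 0.14077: ln(C/342) = 0.14077/5.35 = 0.02631, so C = 342 × e^0.02631 = 342 × 1.02666 = 351.12 ppm.

C ≈ 351 ppm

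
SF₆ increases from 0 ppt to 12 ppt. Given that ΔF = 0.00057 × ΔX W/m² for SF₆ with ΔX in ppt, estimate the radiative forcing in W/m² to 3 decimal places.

ΔF = 0.007 W/m²

SF₆: ΔF = 0.00057 × (12 − 0) = 0.00057 × 12 = 0.0068 W/m².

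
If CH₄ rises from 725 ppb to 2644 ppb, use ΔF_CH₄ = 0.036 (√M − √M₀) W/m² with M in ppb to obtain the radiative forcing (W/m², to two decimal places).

CH₄: 0.036 × (√2644 − √725) = 0.036 × (51.4198 − 26.9258) = 0.036 × 24.4940 = 0.8818 W/m².

ΔF = 0.88 W/m²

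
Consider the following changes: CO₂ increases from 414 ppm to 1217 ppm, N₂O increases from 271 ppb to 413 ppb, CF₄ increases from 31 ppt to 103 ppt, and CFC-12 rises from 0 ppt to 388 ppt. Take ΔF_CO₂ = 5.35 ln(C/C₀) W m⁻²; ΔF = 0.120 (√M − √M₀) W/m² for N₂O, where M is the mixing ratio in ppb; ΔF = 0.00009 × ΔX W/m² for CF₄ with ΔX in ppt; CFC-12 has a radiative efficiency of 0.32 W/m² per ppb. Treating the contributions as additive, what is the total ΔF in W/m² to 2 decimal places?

CO₂: 5.35 × ln(1217/414) = 5.35 × ln(2.93961) = 5.35 × 1.07828 = 5.7688 W/m².
N₂O: 0.120 × (√413 − √271) = 0.120 × (20.3224 − 16.4621) = 0.120 × 3.8603 = 0.4632 W/m².
CF₄: ΔF = 0.00009 × (103 − 31) = 0.00009 × 72 = 0.0065 W/m².
CFC-12: Δ = 388 − 0 = 388 ppt = 0.388 ppb; ΔF = 0.32 × 0.388 = 0.1242 W/m².
Total ΔF = 5.7688 + 0.4632 + 0.0065 + 0.1242 = 6.3627 W/m².

ΔF = 6.36 W/m²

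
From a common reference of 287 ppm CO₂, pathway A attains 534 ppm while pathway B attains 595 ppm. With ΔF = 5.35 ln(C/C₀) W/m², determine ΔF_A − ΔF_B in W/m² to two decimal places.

ΔF_A − ΔF_B = -0.58 W/m²

ΔF_A = 5.35 ln(534/287) = 5.35 × 0.62091 = 3.3219 W/m².
ΔF_B = 5.35 ln(595/287) = 5.35 × 0.72908 = 3.9006 W/m².
Difference: 3.3219 − 3.9006 = -0.5787 W/m².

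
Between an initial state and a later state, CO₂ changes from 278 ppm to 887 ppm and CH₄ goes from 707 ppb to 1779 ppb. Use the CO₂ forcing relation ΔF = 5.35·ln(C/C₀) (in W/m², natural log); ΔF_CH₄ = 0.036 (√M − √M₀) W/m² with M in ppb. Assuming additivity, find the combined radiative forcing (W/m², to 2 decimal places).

ΔF = 6.77 W/m²

CO₂: 5.35 × ln(887/278) = 5.35 × ln(3.19065) = 5.35 × 1.16022 = 6.2072 W/m².
CH₄: 0.036 × (√1779 − √707) = 0.036 × (42.1782 − 26.5895) = 0.036 × 15.5887 = 0.5612 W/m².
Total ΔF = 6.2072 + 0.5612 = 6.7684 W/m².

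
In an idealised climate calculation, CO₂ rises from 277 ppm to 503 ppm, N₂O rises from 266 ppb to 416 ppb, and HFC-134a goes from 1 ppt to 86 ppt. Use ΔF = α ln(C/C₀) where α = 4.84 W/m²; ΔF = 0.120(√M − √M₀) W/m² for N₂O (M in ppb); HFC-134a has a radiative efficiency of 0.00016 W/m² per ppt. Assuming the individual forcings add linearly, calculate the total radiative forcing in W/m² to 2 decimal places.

ΔF = 3.39 W/m²

CO₂: 4.84 × ln(503/277) = 4.84 × ln(1.81588) = 4.84 × 0.59657 = 2.8874 W/m².
N₂O: 0.120 × (√416 − √266) = 0.120 × (20.3961 − 16.3095) = 0.120 × 4.0866 = 0.4904 W/m².
HFC-134a: ΔF = 0.00016 × (86 − 1) = 0.00016 × 85 = 0.0136 W/m².
Total ΔF = 2.8874 + 0.4904 + 0.0136 = 3.3914 W/m².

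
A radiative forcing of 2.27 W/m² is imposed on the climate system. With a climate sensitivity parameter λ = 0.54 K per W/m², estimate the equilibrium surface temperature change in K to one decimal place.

ΔT = 1.2 K

ΔT = λ ΔF = 0.54 × 2.27 = 1.2258 K.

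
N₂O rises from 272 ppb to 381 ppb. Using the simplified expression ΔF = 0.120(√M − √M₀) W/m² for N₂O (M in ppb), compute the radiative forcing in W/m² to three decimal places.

N₂O: 0.120 × (√381 − √272) = 0.120 × (19.5192 − 16.4924) = 0.120 × 3.0268 = 0.3632 W/m².

ΔF = 0.363 W/m²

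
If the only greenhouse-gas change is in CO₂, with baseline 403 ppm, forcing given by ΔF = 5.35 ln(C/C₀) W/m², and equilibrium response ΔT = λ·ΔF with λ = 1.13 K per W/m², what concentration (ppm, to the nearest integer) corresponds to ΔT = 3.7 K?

Required forcing: ΔF = ΔT/λ = 3.7/1.13 = 3.2743 W/m².
Then ln(C/403) = ΔF/5.35 = 3.2743/5.35 = 0.61202.
So C = 403 × e^0.61202 = 403 × 1.84415 = 743.19 ppm.

C ≈ 743 ppm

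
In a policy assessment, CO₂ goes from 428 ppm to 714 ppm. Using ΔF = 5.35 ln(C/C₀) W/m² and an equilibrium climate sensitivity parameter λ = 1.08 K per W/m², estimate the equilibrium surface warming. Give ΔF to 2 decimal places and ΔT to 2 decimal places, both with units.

ΔF = 2.74 W/m²; ΔT = 2.96 K

CO₂: 5.35 × ln(714/428) = 5.35 × ln(1.66822) = 5.35 × 0.51176 = 2.7379 W/m².
ΔT = λ ΔF = 1.08 × 2.74 = 2.9592 K.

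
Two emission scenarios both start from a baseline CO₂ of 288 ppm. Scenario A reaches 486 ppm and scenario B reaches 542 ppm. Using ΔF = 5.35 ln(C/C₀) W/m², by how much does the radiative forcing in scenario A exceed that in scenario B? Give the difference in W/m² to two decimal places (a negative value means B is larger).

ΔF_A = 5.35 ln(486/288) = 5.35 × 0.52325 = 2.7994 W/m².
ΔF_B = 5.35 ln(542/288) = 5.35 × 0.63231 = 3.3829 W/m².
Difference: 2.7994 − 3.3829 = -0.5835 W/m².

ΔF_A − ΔF_B = -0.58 W/m²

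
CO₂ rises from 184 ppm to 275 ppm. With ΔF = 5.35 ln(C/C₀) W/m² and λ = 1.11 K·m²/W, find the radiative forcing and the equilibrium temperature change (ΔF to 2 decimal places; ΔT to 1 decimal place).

CO₂: 5.35 × ln(275/184) = 5.35 × ln(1.49457) = 5.35 × 0.40184 = 2.1498 W/m².
ΔT = λ ΔF = 1.11 × 2.15 = 2.3865 K.

ΔF = 2.15 W/m²; ΔT = 2.4 K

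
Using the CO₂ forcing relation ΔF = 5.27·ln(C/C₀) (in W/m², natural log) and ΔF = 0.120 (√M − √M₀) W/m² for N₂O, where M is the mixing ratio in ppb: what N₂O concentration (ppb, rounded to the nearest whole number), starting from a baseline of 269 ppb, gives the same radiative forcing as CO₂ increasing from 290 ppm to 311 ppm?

M ≈ 379 ppb

CO₂ forcing: 5.27 × ln(311/290) = 5.27 × 0.069912 = 0.36844 W/m².
Set 0.120(√M − √269) = 0.36844: √M = 0.36844/0.120 + √269 = 3.0703 + 16.4012 = 19.4715.
M = (19.4715)² = 379.14 ppb.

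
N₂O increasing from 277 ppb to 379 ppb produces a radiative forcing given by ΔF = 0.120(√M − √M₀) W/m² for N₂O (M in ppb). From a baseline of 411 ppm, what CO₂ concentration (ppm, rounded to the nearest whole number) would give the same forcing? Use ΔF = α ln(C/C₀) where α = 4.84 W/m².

C ≈ 441 ppm

N₂O forcing: 0.120 × (√379 − √277) = 0.120 × (19.4679 − 16.6433) = 0.120 × 2.8246 = 0.33895 W/m².
Set 4.84 ln(C/411) = 0.33895: ln(C/411) = 0.33895/4.84 = 0.07003, so C = 411 × e^0.07003 = 411 × 1.07254 = 440.81 ppm.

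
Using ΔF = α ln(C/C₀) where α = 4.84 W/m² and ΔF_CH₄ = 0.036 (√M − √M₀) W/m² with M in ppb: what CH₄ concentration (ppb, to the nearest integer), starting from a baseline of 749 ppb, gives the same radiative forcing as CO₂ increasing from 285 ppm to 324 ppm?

CO₂ forcing: 4.84 × ln(324/285) = 4.84 × 0.128254 = 0.62075 W/m².
Set 0.036(√M − √749) = 0.62075: √M = 0.62075/0.036 + √749 = 17.2431 + 27.3679 = 44.6110.
M = (44.6110)² = 1990.14 ppb.

M ≈ 1990 ppb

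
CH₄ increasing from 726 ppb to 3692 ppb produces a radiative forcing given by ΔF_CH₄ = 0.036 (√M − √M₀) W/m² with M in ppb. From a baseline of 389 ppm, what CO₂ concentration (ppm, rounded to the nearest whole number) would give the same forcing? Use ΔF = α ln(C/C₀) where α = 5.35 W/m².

C ≈ 488 ppm

CH₄ forcing: 0.036 × (√3692 − √726) = 0.036 × (60.7618 − 26.9444) = 0.036 × 33.8174 = 1.21743 W/m².
Set 5.35 ln(C/389) = 1.21743: ln(C/389) = 1.21743/5.35 = 0.22756, so C = 389 × e^0.22756 = 389 × 1.25553 = 488.40 ppm.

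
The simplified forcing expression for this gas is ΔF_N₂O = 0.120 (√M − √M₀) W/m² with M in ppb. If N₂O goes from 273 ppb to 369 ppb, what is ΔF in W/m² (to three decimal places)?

N₂O: 0.120 × (√369 − √273) = 0.120 × (19.2094 − 16.5227) = 0.120 × 2.6867 = 0.3224 W/m².

ΔF = 0.322 W/m²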